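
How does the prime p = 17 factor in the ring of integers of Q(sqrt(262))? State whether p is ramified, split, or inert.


K = Q(sqrt(262)). Since d mod 4 = 2, disc(K) = 1048.
Check p | disc: 1048 mod 17 = 11.
p does not divide disc. Compute Legendre symbol (d/p):
7^((17-1)/2) mod 17 = -1
(d/p) = -1, so p is inert: (p) stays prime with e=1, f=2, g=1.
Therefore p is inert.

inert


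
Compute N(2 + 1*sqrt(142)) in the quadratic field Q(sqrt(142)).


N(a + b*sqrt(d)) = a^2 - d*b^2
= (2)^2 - (142)*(1)^2
= 4 - 142
= -138

-138


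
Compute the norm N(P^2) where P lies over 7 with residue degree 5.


N(P^a) = p^(a*f)
= 7^(2*5)
= 7^10
= 282475249

282475249


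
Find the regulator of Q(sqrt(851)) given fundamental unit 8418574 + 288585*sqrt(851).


epsilon = 8418574 + 288585*sqrt(851)
= 1.6837e+07
R = ln(1.6837e+07)
= 16.6391

16.6391


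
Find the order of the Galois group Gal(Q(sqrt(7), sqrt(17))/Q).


The 2 square roots of distinct primes are multiplicatively independent over Q,
so [K:Q] = 2^2 and Gal(K/Q) is isomorphic to (Z/2Z)^2.
|Gal| = 2^2 = 4

4


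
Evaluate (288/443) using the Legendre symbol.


p = 443 is prime, so compute (288/443) with the reciprocity algorithm (Jacobi-symbol steps: pull out 2s via (2/n), flip via reciprocity, reduce):
  pull out 2: (2/443) = -1  (since 443 mod 8 = 3)
  pull out 2: (2/443) = -1  (since 443 mod 8 = 3)
  pull out 2: (2/443) = -1  (since 443 mod 8 = 3)
  pull out 2: (2/443) = -1  (since 443 mod 8 = 3)
  pull out 2: (2/443) = -1  (since 443 mod 8 = 3)
  reciprocity: (9/443) -> +(443/9)
  reduce: (2/9)
  pull out 2: (2/9) = +1  (since 9 mod 8 = 1)
  (1/9) = 1
Product of signs = -1
(288/443) = -1

-1


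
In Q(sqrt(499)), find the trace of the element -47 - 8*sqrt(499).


Tr(a + b*sqrt(d)) = (a + b*sqrt(d)) + (a - b*sqrt(d)) = 2a
= 2 * (-47)
= -94

-94


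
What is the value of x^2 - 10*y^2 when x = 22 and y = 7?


x^2 - d*y^2
= 22^2 - 10*7^2
= 484 - 490
= -6

-6


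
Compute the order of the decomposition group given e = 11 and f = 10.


|D_P| = e * f
= 11 * 10
= 110

110


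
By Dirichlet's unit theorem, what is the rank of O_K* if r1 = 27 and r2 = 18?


By Dirichlet's unit theorem:
rank = r1 + r2 - 1
= 27 + 18 - 1
= 44

44


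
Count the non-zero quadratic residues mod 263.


For prime p, the number of non-zero quadratic residues is (p-1)/2.
= (263-1)/2
= 131

131


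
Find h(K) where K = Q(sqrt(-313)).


K = Q(sqrt(-313)). d mod 4 = 3, so D = disc(K) = 4d = -1252
h(K) equals the number of primitive reduced positive-definite forms (a, b, c) = a*x^2 + b*x*y + c*y^2 with b^2 - 4ac = D,
where reduced means |b| <= a <= c, with b >= 0 whenever |b| = a or a = c, and primitive means gcd(a, b, c) = 1.
Reduced forces 3a^2 <= |D| = 1252, so 1 <= a <= 20; b must have the parity of D, and c = (b^2 - D)/(4a) must be an integer >= a.
Enumerate a = 1..20, b in [-a, a]:
  a=1: (1, 0, 313)  [1]
  a=2: (2, 2, 157)  [1]
  a=3..6: none
  a=7: (7, -6, 46), (7, 6, 46)  [2]
  a=8..12: none
  a=13: (13, -10, 26), (13, 10, 26)  [2]
  a=14: (14, -6, 23), (14, 6, 23)  [2]
  a=15..20: none
Total reduced forms: 1 + 1 + 2 + 2 + 2 = 8
h = 8

8


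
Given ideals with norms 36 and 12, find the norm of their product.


N(IJ) = N(I) * N(J)
= 36 * 12
= 432

432


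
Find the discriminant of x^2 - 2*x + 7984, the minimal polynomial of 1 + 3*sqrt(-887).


The element 1 + 3*sqrt(-887) has minimal polynomial:
x^2 - 2*x + 7984
Discriminant = (-2)^2 - 4*(7984)
= 4 - 31936
= -31932

-31932


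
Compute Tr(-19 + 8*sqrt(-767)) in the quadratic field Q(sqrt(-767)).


Tr(a + b*sqrt(d)) = (a + b*sqrt(d)) + (a - b*sqrt(d)) = 2a
= 2 * (-19)
= -38

-38


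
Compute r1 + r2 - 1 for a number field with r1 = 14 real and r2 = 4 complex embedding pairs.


By Dirichlet's unit theorem:
rank = r1 + r2 - 1
= 14 + 4 - 1
= 17

17


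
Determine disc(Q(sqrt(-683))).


For K = Q(sqrt(d)) with d squarefree: disc(K) = d if d = 1 mod 4, and disc(K) = 4d if d = 2 or 3 mod 4.
Here d = -683, and d mod 4 = 1.
d = 1 mod 4 (O_K = Z[(1+sqrt(d))/2]), so disc(K) = d = -683

-683


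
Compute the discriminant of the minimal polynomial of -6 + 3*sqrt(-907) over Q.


The element -6 + 3*sqrt(-907) has minimal polynomial:
x^2 + 12*x + 8199
Discriminant = (12)^2 - 4*(8199)
= 144 - 32796
= -32652

-32652


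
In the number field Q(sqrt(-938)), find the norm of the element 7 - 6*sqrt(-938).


N(a + b*sqrt(d)) = a^2 - d*b^2
= (7)^2 - (-938)*(-6)^2
= 49 + 33768
= 33817

33817


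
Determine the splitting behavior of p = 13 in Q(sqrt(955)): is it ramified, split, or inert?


K = Q(sqrt(955)). Since d mod 4 = 3, disc(K) = 3820.
Check p | disc: 3820 mod 13 = 11.
p does not divide disc. Compute Legendre symbol (d/p):
6^((13-1)/2) mod 13 = -1
(d/p) = -1, so p is inert: (p) stays prime with e=1, f=2, g=1.
Therefore p is inert.

inert


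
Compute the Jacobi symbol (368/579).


Compute (368/579) via quadratic reciprocity:
  pull out 2: (2/579) = -1  (since 579 mod 8 = 3)
  pull out 2: (2/579) = -1  (since 579 mod 8 = 3)
  pull out 2: (2/579) = -1  (since 579 mod 8 = 3)
  pull out 2: (2/579) = -1  (since 579 mod 8 = 3)
  reciprocity: (23/579) -> -(579/23)
  reduce: (4/23)
  pull out 2: (2/23) = +1  (since 23 mod 8 = 7)
  pull out 2: (2/23) = +1  (since 23 mod 8 = 7)
  (1/23) = 1
Product of signs = -1

-1


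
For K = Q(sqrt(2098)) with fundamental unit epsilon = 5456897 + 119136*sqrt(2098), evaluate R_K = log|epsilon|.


epsilon = 5456897 + 119136*sqrt(2098)
= 1.0914e+07
R = ln(1.0914e+07)
= 16.2055

16.2055


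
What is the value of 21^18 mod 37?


p = 37 is prime and the exponent is (p-1)/2 = 18, so by Euler's criterion 21^18 = (21/37) = +1 or -1 mod 37.
Compute by square-and-multiply:
  18 = 16 + 2 (binary 10010)
  Repeated squaring mod 37: 21^1 = 21, 21^2 = 34, 21^4 = 9, 21^8 = 7, 21^16 = 12
  21^18 = 21^16 * 21^2 = 12 * 34 mod 37
    12 * 34 = 408 = 1 mod 37
  21^18 = 1 mod 37
Result 1: 21 is a quadratic residue mod 37.
21^18 mod 37 = 1

1


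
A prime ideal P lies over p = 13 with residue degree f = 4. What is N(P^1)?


N(P^a) = p^(a*f)
= 13^(1*4)
= 13^4
= 28561

28561


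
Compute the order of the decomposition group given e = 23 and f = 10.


|D_P| = e * f
= 23 * 10
= 230

230


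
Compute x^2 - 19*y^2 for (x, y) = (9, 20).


x^2 - d*y^2
= 9^2 - 19*20^2
= 81 - 7600
= -7519

-7519


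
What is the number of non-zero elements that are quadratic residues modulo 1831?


For prime p, the number of non-zero quadratic residues is (p-1)/2.
= (1831-1)/2
= 915

915


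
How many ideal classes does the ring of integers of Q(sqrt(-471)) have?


K = Q(sqrt(-471)). d mod 4 = 1, so D = disc(K) = d = -471
h(K) equals the number of primitive reduced positive-definite forms (a, b, c) = a*x^2 + b*x*y + c*y^2 with b^2 - 4ac = D,
where reduced means |b| <= a <= c, with b >= 0 whenever |b| = a or a = c, and primitive means gcd(a, b, c) = 1.
Reduced forces 3a^2 <= |D| = 471, so 1 <= a <= 12; b must have the parity of D, and c = (b^2 - D)/(4a) must be an integer >= a.
Enumerate a = 1..12, b in [-a, a]:
  a=1: (1, 1, 118)  [1]
  a=2: (2, -1, 59), (2, 1, 59)  [2]
  a=3: (3, 3, 40)  [1]
  a=4: (4, -3, 30), (4, 3, 30)  [2]
  a=5: (5, -3, 24), (5, 3, 24)  [2]
  a=6: (6, -3, 20), (6, 3, 20)  [2]
  a=7: none
  a=8: (8, -3, 15), (8, 3, 15)  [2]
  a=9: none
  a=10: (10, -7, 13), (10, -3, 12), (10, 3, 12), (10, 7, 13)  [4]
  a=11..12: none
Total reduced forms: 1 + 2 + 1 + 2 + 2 + 2 + 2 + 4 = 16
h = 16

16


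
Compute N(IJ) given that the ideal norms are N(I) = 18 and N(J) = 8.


N(IJ) = N(I) * N(J)
= 18 * 8
= 144

144


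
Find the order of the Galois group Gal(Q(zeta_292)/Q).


|Gal(Q(zeta_292)/Q)| = phi(292)
= 144

144


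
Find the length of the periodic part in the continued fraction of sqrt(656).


Run the CF algorithm for sqrt(656).
a_0 = floor(sqrt(656)) = 25; set m_0=0, q_0=1.
Recurrence: m' = q*a - m,  q' = (d - m'^2)/q,  a' = floor((a_0 + m')/q').
  step 1: m=25, q=31, a=1
  step 2: m=6, q=20, a=1
  step 3: m=14, q=23, a=1
  step 4: m=9, q=25, a=1
  step 5: m=16, q=16, a=2
  step 6: m=16, q=25, a=1
  step 7: m=9, q=23, a=1
  step 8: m=14, q=20, a=1
  step 9: m=6, q=31, a=1
  step 10: m=25, q=1, a=50
a_10 = 2*a_0 = 50, so the period closes here.
sqrt(656) = [25; 1, 1, 1, 1, 2, 1, 1, 1, 1, 50]
Period length = 10

10


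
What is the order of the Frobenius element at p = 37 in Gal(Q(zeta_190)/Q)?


The Frobenius at p in Gal(Q(zeta_n)/Q) = (Z/nZ)* is the class of p, so its order is ord_190(37), the smallest k >= 1 with 37^k = 1 mod 190.
n = 190 = 2 * 5 * 19, phi(190) = 72; the order divides phi(n).
Divisors of 72: 1, 2, 3, 4, 6, 8, 9, 12, 18, 24, 36, 72
Repeated squaring mod 190: 37^1 = 37, 37^2 = 39, 37^4 = 1, 37^8 = 1, 37^16 = 1, 37^32 = 1, 37^64 = 1
Test divisors in increasing order:
  k=1: 37^1 = 37 mod 190
  k=2: 37^2 = 39 mod 190
  k=3: 37^3 = 39 * 37 = 113 mod 190
  k=4: 37^4 = 1 mod 190  <- first divisor giving 1
Order = 4

4


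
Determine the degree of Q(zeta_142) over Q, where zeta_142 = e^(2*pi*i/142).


The degree equals Euler's totient phi(142).
142 = 2 * 71
phi(142) = 70

70


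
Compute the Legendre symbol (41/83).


p = 83 is prime, so compute (41/83) with the reciprocity algorithm (Jacobi-symbol steps: pull out 2s via (2/n), flip via reciprocity, reduce):
  reciprocity: (41/83) -> +(83/41)
  reduce: (1/41)
  (1/41) = 1
Product of signs = 1
(41/83) = 1

1


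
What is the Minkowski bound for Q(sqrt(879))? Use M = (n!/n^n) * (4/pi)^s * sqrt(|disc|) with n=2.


d = 879, d mod 4 = 3, so disc(K) = 4d = 3516; |disc(K)| = 3516
Real quadratic field, so n = 2, s = r2 = 0, r1 = 2
M = (n!/n^n) * (4/pi)^s * sqrt(|disc(K)|) = (2!/2^2) * (4/pi)^0 * sqrt(3516)
= 0.5 * 1.000000 * 59.295868
= 29.6479

29.6479


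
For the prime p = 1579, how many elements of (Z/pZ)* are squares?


For prime p, the number of non-zero quadratic residues is (p-1)/2.
= (1579-1)/2
= 789

789


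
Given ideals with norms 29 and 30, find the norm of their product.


N(IJ) = N(I) * N(J)
= 29 * 30
= 870

870


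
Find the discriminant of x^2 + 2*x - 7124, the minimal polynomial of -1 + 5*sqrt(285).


The element -1 + 5*sqrt(285) has minimal polynomial:
x^2 + 2*x - 7124
Discriminant = (2)^2 - 4*(-7124)
= 4 + 28496
= 28500

28500


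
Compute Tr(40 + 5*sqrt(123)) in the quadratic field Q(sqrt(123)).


Tr(a + b*sqrt(d)) = (a + b*sqrt(d)) + (a - b*sqrt(d)) = 2a
= 2 * (40)
= 80

80


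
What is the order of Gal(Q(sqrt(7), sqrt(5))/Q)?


The 2 square roots of distinct primes are multiplicatively independent over Q,
so [K:Q] = 2^2 and Gal(K/Q) is isomorphic to (Z/2Z)^2.
|Gal| = 2^2 = 4

4


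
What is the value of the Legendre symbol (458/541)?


p = 541 is prime, so compute (458/541) with the reciprocity algorithm (Jacobi-symbol steps: pull out 2s via (2/n), flip via reciprocity, reduce):
  pull out 2: (2/541) = -1  (since 541 mod 8 = 5)
  reciprocity: (229/541) -> +(541/229)
  reduce: (83/229)
  reciprocity: (83/229) -> +(229/83)
  reduce: (63/83)
  reciprocity: (63/83) -> -(83/63)
  reduce: (20/63)
  pull out 2: (2/63) = +1  (since 63 mod 8 = 7)
  pull out 2: (2/63) = +1  (since 63 mod 8 = 7)
  reciprocity: (5/63) -> +(63/5)
  reduce: (3/5)
  reciprocity: (3/5) -> +(5/3)
  reduce: (2/3)
  pull out 2: (2/3) = -1  (since 3 mod 8 = 3)
  (1/3) = 1
Product of signs = -1
(458/541) = -1

-1


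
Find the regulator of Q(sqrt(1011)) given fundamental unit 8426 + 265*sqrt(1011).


epsilon = 8426 + 265*sqrt(1011)
= 16851.9999
R = ln(16851.9999)
= 9.7322

9.7322


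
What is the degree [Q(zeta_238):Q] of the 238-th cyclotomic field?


The degree equals Euler's totient phi(238).
238 = 2 * 7 * 17
phi(238) = 96

96


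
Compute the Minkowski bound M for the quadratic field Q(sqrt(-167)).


d = -167, d mod 4 = 1, so disc(K) = d = -167; |disc(K)| = 167
Imaginary quadratic field, so n = 2, s = r2 = 1, r1 = 0
M = (n!/n^n) * (4/pi)^s * sqrt(|disc(K)|) = (2!/2^2) * (4/pi)^1 * sqrt(167)
= 0.5 * 1.273240 * 12.922848
= 8.2269

8.2269


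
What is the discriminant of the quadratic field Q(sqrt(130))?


For K = Q(sqrt(d)) with d squarefree: disc(K) = d if d = 1 mod 4, and disc(K) = 4d if d = 2 or 3 mod 4.
Here d = 130, and d mod 4 = 2.
d = 2 mod 4, not 1 (O_K = Z[sqrt(d)]), so disc(K) = 4d = 4 * (130) = 520

520


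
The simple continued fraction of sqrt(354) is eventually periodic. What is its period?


Run the CF algorithm for sqrt(354).
a_0 = floor(sqrt(354)) = 18; set m_0=0, q_0=1.
Recurrence: m' = q*a - m,  q' = (d - m'^2)/q,  a' = floor((a_0 + m')/q').
  step 1: m=18, q=30, a=1
  step 2: m=12, q=7, a=4
  step 3: m=16, q=14, a=2
  step 4: m=12, q=15, a=2
  step 5: m=18, q=2, a=18
  step 6: m=18, q=15, a=2
  step 7: m=12, q=14, a=2
  step 8: m=16, q=7, a=4
  step 9: m=12, q=30, a=1
  step 10: m=18, q=1, a=36
a_10 = 2*a_0 = 36, so the period closes here.
sqrt(354) = [18; 1, 4, 2, 2, 18, 2, 2, 4, 1, 36]
Period length = 10

10


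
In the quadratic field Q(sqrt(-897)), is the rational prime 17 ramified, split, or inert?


K = Q(sqrt(-897)). Since d mod 4 = 3, disc(K) = -3588.
Check p | disc: -3588 mod 17 = 16.
p does not divide disc. Compute Legendre symbol (d/p):
4^((17-1)/2) mod 17 = 1
(d/p) = 1, so p splits: (p) = P*P' with e=1, f=1, g=2.
Therefore p is split.

split


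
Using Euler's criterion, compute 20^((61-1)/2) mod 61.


p = 61 is prime and the exponent is (p-1)/2 = 30, so by Euler's criterion 20^30 = (20/61) = +1 or -1 mod 61.
Compute by square-and-multiply:
  30 = 16 + 8 + 4 + 2 (binary 11110)
  Repeated squaring mod 61: 20^1 = 20, 20^2 = 34, 20^4 = 58, 20^8 = 9, 20^16 = 20
  20^30 = 20^16 * 20^8 * 20^4 * 20^2 = 20 * 9 * 58 * 34 mod 61
    20 * 9 = 180 = 58 mod 61
    58 * 58 = 3364 = 9 mod 61
    9 * 34 = 306 = 1 mod 61
  20^30 = 1 mod 61
Result 1: 20 is a quadratic residue mod 61.
20^30 mod 61 = 1

1


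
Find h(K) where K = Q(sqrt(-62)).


K = Q(sqrt(-62)). d mod 4 = 2, so D = disc(K) = 4d = -248
h(K) equals the number of primitive reduced positive-definite forms (a, b, c) = a*x^2 + b*x*y + c*y^2 with b^2 - 4ac = D,
where reduced means |b| <= a <= c, with b >= 0 whenever |b| = a or a = c, and primitive means gcd(a, b, c) = 1.
Reduced forces 3a^2 <= |D| = 248, so 1 <= a <= 9; b must have the parity of D, and c = (b^2 - D)/(4a) must be an integer >= a.
Enumerate a = 1..9, b in [-a, a]:
  a=1: (1, 0, 62)  [1]
  a=2: (2, 0, 31)  [1]
  a=3: (3, -2, 21), (3, 2, 21)  [2]
  a=4..5: none
  a=6: (6, -4, 11), (6, 4, 11)  [2]
  a=7: (7, -2, 9), (7, 2, 9)  [2]
  a=8..9: none
Total reduced forms: 1 + 1 + 2 + 2 + 2 = 8
h = 8

8


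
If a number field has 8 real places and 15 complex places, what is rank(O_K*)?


By Dirichlet's unit theorem:
rank = r1 + r2 - 1
= 8 + 15 - 1
= 22

22


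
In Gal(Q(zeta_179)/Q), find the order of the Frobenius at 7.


The Frobenius at p in Gal(Q(zeta_n)/Q) = (Z/nZ)* is the class of p, so its order is ord_179(7), the smallest k >= 1 with 7^k = 1 mod 179.
n = 179 = 179, phi(179) = 178; the order divides phi(n).
Divisors of 178: 1, 2, 89, 178
Repeated squaring mod 179: 7^1 = 7, 7^2 = 49, 7^4 = 74, 7^8 = 106, 7^16 = 138, 7^32 = 70, 7^64 = 67, 7^128 = 14
Test divisors in increasing order:
  k=1: 7^1 = 7 mod 179
  k=2: 7^2 = 49 mod 179
  k=89: 7^89 = 67 * 138 * 106 * 7 = 178 mod 179
  k=178: 7^178 = 14 * 70 * 138 * 49 = 1 mod 179  <- first divisor giving 1
Order = 178

178


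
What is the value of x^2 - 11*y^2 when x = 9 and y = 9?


x^2 - d*y^2
= 9^2 - 11*9^2
= 81 - 891
= -810

-810


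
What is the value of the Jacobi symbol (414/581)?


Compute (414/581) via quadratic reciprocity:
  pull out 2: (2/581) = -1  (since 581 mod 8 = 5)
  reciprocity: (207/581) -> +(581/207)
  reduce: (167/207)
  reciprocity: (167/207) -> -(207/167)
  reduce: (40/167)
  pull out 2: (2/167) = +1  (since 167 mod 8 = 7)
  pull out 2: (2/167) = +1  (since 167 mod 8 = 7)
  pull out 2: (2/167) = +1  (since 167 mod 8 = 7)
  reciprocity: (5/167) -> +(167/5)
  reduce: (2/5)
  pull out 2: (2/5) = -1  (since 5 mod 8 = 5)
  (1/5) = 1
Product of signs = -1

-1


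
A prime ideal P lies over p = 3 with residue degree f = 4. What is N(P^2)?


N(P^a) = p^(a*f)
= 3^(2*4)
= 3^8
= 6561

6561


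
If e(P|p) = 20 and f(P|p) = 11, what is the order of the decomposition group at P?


|D_P| = e * f
= 20 * 11
= 220

220


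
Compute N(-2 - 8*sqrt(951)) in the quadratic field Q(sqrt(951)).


N(a + b*sqrt(d)) = a^2 - d*b^2
= (-2)^2 - (951)*(-8)^2
= 4 - 60864
= -60860

-60860


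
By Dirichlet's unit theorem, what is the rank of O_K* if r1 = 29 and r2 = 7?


By Dirichlet's unit theorem:
rank = r1 + r2 - 1
= 29 + 7 - 1
= 35

35


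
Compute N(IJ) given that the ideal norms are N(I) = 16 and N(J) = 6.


N(IJ) = N(I) * N(J)
= 16 * 6
= 96

96


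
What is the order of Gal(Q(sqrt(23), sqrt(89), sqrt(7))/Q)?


The 3 square roots of distinct primes are multiplicatively independent over Q,
so [K:Q] = 2^3 and Gal(K/Q) is isomorphic to (Z/2Z)^3.
|Gal| = 2^3 = 8

8


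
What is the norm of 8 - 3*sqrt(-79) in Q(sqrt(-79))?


N(a + b*sqrt(d)) = a^2 - d*b^2
= (8)^2 - (-79)*(-3)^2
= 64 + 711
= 775

775


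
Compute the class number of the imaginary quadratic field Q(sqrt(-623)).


K = Q(sqrt(-623)). d mod 4 = 1, so D = disc(K) = d = -623
h(K) equals the number of primitive reduced positive-definite forms (a, b, c) = a*x^2 + b*x*y + c*y^2 with b^2 - 4ac = D,
where reduced means |b| <= a <= c, with b >= 0 whenever |b| = a or a = c, and primitive means gcd(a, b, c) = 1.
Reduced forces 3a^2 <= |D| = 623, so 1 <= a <= 14; b must have the parity of D, and c = (b^2 - D)/(4a) must be an integer >= a.
Enumerate a = 1..14, b in [-a, a]:
  a=1: (1, 1, 156)  [1]
  a=2: (2, -1, 78), (2, 1, 78)  [2]
  a=3: (3, -1, 52), (3, 1, 52)  [2]
  a=4: (4, -1, 39), (4, 1, 39)  [2]
  a=5: none
  a=6: (6, -5, 27), (6, -1, 26), (6, 1, 26), (6, 5, 27)  [4]
  a=7: (7, 7, 24)  [1]
  a=8: (8, -7, 21), (8, 7, 21)  [2]
  a=9: (9, -5, 18), (9, 5, 18)  [2]
  a=10: none
  a=11: (11, -9, 16), (11, 9, 16)  [2]
  a=12: (12, -7, 14), (12, -1, 13), (12, 1, 13), (12, 7, 14)  [4]
  a=13..14: none
Total reduced forms: 1 + 2 + 2 + 2 + 4 + 1 + 2 + 2 + 2 + 4 = 22
h = 22

22


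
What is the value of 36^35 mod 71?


p = 71 is prime and the exponent is (p-1)/2 = 35, so by Euler's criterion 36^35 = (36/71) = +1 or -1 mod 71.
Compute by square-and-multiply:
  35 = 32 + 2 + 1 (binary 100011)
  Repeated squaring mod 71: 36^1 = 36, 36^2 = 18, 36^4 = 40, 36^8 = 38, 36^16 = 24, 36^32 = 8
  36^35 = 36^32 * 36^2 * 36^1 = 8 * 18 * 36 mod 71
    8 * 18 = 144 = 2 mod 71
    2 * 36 = 72 = 1 mod 71
  36^35 = 1 mod 71
Result 1: 36 is a quadratic residue mod 71.
36^35 mod 71 = 1

1


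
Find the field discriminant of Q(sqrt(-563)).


For K = Q(sqrt(d)) with d squarefree: disc(K) = d if d = 1 mod 4, and disc(K) = 4d if d = 2 or 3 mod 4.
Here d = -563, and d mod 4 = 1.
d = 1 mod 4 (O_K = Z[(1+sqrt(d))/2]), so disc(K) = d = -563

-563


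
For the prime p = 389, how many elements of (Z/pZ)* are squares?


For prime p, the number of non-zero quadratic residues is (p-1)/2.
= (389-1)/2
= 194

194


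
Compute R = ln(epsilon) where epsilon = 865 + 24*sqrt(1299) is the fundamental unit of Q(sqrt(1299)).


epsilon = 865 + 24*sqrt(1299)
= 1729.9994
R = ln(1729.9994)
= 7.4559

7.4559


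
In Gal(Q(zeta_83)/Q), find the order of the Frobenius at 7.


The Frobenius at p in Gal(Q(zeta_n)/Q) = (Z/nZ)* is the class of p, so its order is ord_83(7), the smallest k >= 1 with 7^k = 1 mod 83.
n = 83 = 83, phi(83) = 82; the order divides phi(n).
Divisors of 82: 1, 2, 41, 82
Repeated squaring mod 83: 7^1 = 7, 7^2 = 49, 7^4 = 77, 7^8 = 36, 7^16 = 51, 7^32 = 28, 7^64 = 37
Test divisors in increasing order:
  k=1: 7^1 = 7 mod 83
  k=2: 7^2 = 49 mod 83
  k=41: 7^41 = 28 * 36 * 7 = 1 mod 83  <- first divisor giving 1
Order = 41

41


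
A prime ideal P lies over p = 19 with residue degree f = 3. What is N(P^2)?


N(P^a) = p^(a*f)
= 19^(2*3)
= 19^6
= 47045881

47045881


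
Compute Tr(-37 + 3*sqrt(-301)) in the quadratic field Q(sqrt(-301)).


Tr(a + b*sqrt(d)) = (a + b*sqrt(d)) + (a - b*sqrt(d)) = 2a
= 2 * (-37)
= -74

-74


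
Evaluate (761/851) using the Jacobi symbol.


Compute (761/851) via quadratic reciprocity:
  reciprocity: (761/851) -> +(851/761)
  reduce: (90/761)
  pull out 2: (2/761) = +1  (since 761 mod 8 = 1)
  reciprocity: (45/761) -> +(761/45)
  reduce: (41/45)
  reciprocity: (41/45) -> +(45/41)
  reduce: (4/41)
  pull out 2: (2/41) = +1  (since 41 mod 8 = 1)
  pull out 2: (2/41) = +1  (since 41 mod 8 = 1)
  (1/41) = 1
Product of signs = 1

1


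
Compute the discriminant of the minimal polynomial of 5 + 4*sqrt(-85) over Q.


The element 5 + 4*sqrt(-85) has minimal polynomial:
x^2 - 10*x + 1385
Discriminant = (-10)^2 - 4*(1385)
= 100 - 5540
= -5440

-5440


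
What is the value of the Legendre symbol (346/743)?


p = 743 is prime, so compute (346/743) with the reciprocity algorithm (Jacobi-symbol steps: pull out 2s via (2/n), flip via reciprocity, reduce):
  pull out 2: (2/743) = +1  (since 743 mod 8 = 7)
  reciprocity: (173/743) -> +(743/173)
  reduce: (51/173)
  reciprocity: (51/173) -> +(173/51)
  reduce: (20/51)
  pull out 2: (2/51) = -1  (since 51 mod 8 = 3)
  pull out 2: (2/51) = -1  (since 51 mod 8 = 3)
  reciprocity: (5/51) -> +(51/5)
  reduce: (1/5)
  (1/5) = 1
Product of signs = 1
(346/743) = 1

1


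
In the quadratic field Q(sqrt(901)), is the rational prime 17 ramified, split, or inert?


K = Q(sqrt(901)). Since d mod 4 = 1, disc(K) = 901.
Check p | disc: 901 mod 17 = 0.
p divides disc, so p ramifies: (p) = P^2 with e=2, f=1, g=1.
Therefore p is ramified.

ramified


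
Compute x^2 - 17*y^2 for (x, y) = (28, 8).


x^2 - d*y^2
= 28^2 - 17*8^2
= 784 - 1088
= -304

-304


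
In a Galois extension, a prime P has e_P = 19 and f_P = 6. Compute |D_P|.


|D_P| = e * f
= 19 * 6
= 114

114


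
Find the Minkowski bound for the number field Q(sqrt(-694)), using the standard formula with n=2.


d = -694, d mod 4 = 2, so disc(K) = 4d = -2776; |disc(K)| = 2776
Imaginary quadratic field, so n = 2, s = r2 = 1, r1 = 0
M = (n!/n^n) * (4/pi)^s * sqrt(|disc(K)|) = (2!/2^2) * (4/pi)^1 * sqrt(2776)
= 0.5 * 1.273240 * 52.687759
= 33.5421

33.5421


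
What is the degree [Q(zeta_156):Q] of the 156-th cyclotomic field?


The degree equals Euler's totient phi(156).
156 = 2^2 * 3 * 13
phi(156) = 48

48


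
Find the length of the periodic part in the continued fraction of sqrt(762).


Run the CF algorithm for sqrt(762).
a_0 = floor(sqrt(762)) = 27; set m_0=0, q_0=1.
Recurrence: m' = q*a - m,  q' = (d - m'^2)/q,  a' = floor((a_0 + m')/q').
  step 1: m=27, q=33, a=1
  step 2: m=6, q=22, a=1
  step 3: m=16, q=23, a=1
  step 4: m=7, q=31, a=1
  step 5: m=24, q=6, a=8
  step 6: m=24, q=31, a=1
  step 7: m=7, q=23, a=1
  step 8: m=16, q=22, a=1
  step 9: m=6, q=33, a=1
  step 10: m=27, q=1, a=54
a_10 = 2*a_0 = 54, so the period closes here.
sqrt(762) = [27; 1, 1, 1, 1, 8, 1, 1, 1, 1, 54]
Period length = 10

10


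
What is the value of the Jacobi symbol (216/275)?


Compute (216/275) via quadratic reciprocity:
  pull out 2: (2/275) = -1  (since 275 mod 8 = 3)
  pull out 2: (2/275) = -1  (since 275 mod 8 = 3)
  pull out 2: (2/275) = -1  (since 275 mod 8 = 3)
  reciprocity: (27/275) -> -(275/27)
  reduce: (5/27)
  reciprocity: (5/27) -> +(27/5)
  reduce: (2/5)
  pull out 2: (2/5) = -1  (since 5 mod 8 = 5)
  (1/5) = 1
Product of signs = -1

-1


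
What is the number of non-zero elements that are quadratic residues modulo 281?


For prime p, the number of non-zero quadratic residues is (p-1)/2.
= (281-1)/2
= 140

140


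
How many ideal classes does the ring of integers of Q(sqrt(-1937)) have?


K = Q(sqrt(-1937)). d mod 4 = 3, so D = disc(K) = 4d = -7748
h(K) equals the number of primitive reduced positive-definite forms (a, b, c) = a*x^2 + b*x*y + c*y^2 with b^2 - 4ac = D,
where reduced means |b| <= a <= c, with b >= 0 whenever |b| = a or a = c, and primitive means gcd(a, b, c) = 1.
Reduced forces 3a^2 <= |D| = 7748, so 1 <= a <= 50; b must have the parity of D, and c = (b^2 - D)/(4a) must be an integer >= a.
Enumerate a = 1..50, b in [-a, a]:
  a=1: (1, 0, 1937)  [1]
  a=2: (2, 2, 969)  [1]
  a=3: (3, -2, 646), (3, 2, 646)  [2]
  a=4..5: none
  a=6: (6, -2, 323), (6, 2, 323)  [2]
  a=7: (7, -6, 278), (7, 6, 278)  [2]
  a=8: none
  a=9: (9, -8, 217), (9, 8, 217)  [2]
  a=10..12: none
  a=13: (13, 0, 149)  [1]
  a=14: (14, -6, 139), (14, 6, 139)  [2]
  a=15..16: none
  a=17: (17, -2, 114), (17, 2, 114)  [2]
  a=18: (18, -10, 109), (18, 10, 109)  [2]
  a=19: (19, -2, 102), (19, 2, 102)  [2]
  a=20: none
  a=21: (21, -20, 97), (21, -8, 93), (21, 8, 93), (21, 20, 97)  [4]
  a=22: none
  a=23: (23, -16, 87), (23, 16, 87)  [2]
  a=24..25: none
  a=26: (26, 26, 81)  [1]
  a=27: (27, -26, 78), (27, 26, 78)  [2]
  a=28: none
  a=29: (29, -16, 69), (29, 16, 69)  [2]
  a=30: none
  a=31: (31, -8, 63), (31, 8, 63)  [2]
  a=32..33: none
  a=34: (34, -2, 57), (34, 2, 57)  [2]
  a=35..37: none
  a=38: (38, -2, 51), (38, 2, 51)  [2]
  a=39: (39, -26, 54), (39, 26, 54)  [2]
  a=40: none
  a=41: (41, -40, 57), (41, 40, 57)  [2]
  a=42: (42, -34, 53), (42, -22, 49), (42, 22, 49), (42, 34, 53)  [4]
  a=43: (43, -32, 51), (43, 32, 51)  [2]
  a=44..45: none
  a=46: (46, -30, 47), (46, 30, 47)  [2]
  a=47..50: none
Total reduced forms: 1 + 1 + 2 + 2 + 2 + 2 + 1 + 2 + 2 + 2 + 2 + 4 + 2 + 1 + 2 + 2 + 2 + 2 + 2 + 2 + 2 + 4 + 2 + 2 = 48
h = 48

48


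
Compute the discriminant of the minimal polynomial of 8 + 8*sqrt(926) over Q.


The element 8 + 8*sqrt(926) has minimal polynomial:
x^2 - 16*x - 59200
Discriminant = (-16)^2 - 4*(-59200)
= 256 + 236800
= 237056

237056


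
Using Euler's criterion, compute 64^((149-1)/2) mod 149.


p = 149 is prime and the exponent is (p-1)/2 = 74, so by Euler's criterion 64^74 = (64/149) = +1 or -1 mod 149.
Compute by square-and-multiply:
  74 = 64 + 8 + 2 (binary 1001010)
  Repeated squaring mod 149: 64^1 = 64, 64^2 = 73, 64^4 = 114, 64^8 = 33, 64^16 = 46, 64^32 = 30, 64^64 = 6
  64^74 = 64^64 * 64^8 * 64^2 = 6 * 33 * 73 mod 149
    6 * 33 = 198 = 49 mod 149
    49 * 73 = 3577 = 1 mod 149
  64^74 = 1 mod 149
Result 1: 64 is a quadratic residue mod 149.
64^74 mod 149 = 1

1


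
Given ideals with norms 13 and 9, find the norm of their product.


N(IJ) = N(I) * N(J)
= 13 * 9
= 117

117


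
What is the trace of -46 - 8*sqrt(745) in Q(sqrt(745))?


Tr(a + b*sqrt(d)) = (a + b*sqrt(d)) + (a - b*sqrt(d)) = 2a
= 2 * (-46)
= -92

-92


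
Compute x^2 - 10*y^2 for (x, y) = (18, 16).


x^2 - d*y^2
= 18^2 - 10*16^2
= 324 - 2560
= -2236

-2236


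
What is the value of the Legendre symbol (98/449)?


p = 449 is prime, so compute (98/449) with the reciprocity algorithm (Jacobi-symbol steps: pull out 2s via (2/n), flip via reciprocity, reduce):
  pull out 2: (2/449) = +1  (since 449 mod 8 = 1)
  reciprocity: (49/449) -> +(449/49)
  reduce: (8/49)
  pull out 2: (2/49) = +1  (since 49 mod 8 = 1)
  pull out 2: (2/49) = +1  (since 49 mod 8 = 1)
  pull out 2: (2/49) = +1  (since 49 mod 8 = 1)
  (1/49) = 1
Product of signs = 1
(98/449) = 1

1


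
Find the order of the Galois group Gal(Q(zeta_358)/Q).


|Gal(Q(zeta_358)/Q)| = phi(358)
= 178

178


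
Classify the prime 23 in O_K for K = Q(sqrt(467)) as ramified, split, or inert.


K = Q(sqrt(467)). Since d mod 4 = 3, disc(K) = 1868.
Check p | disc: 1868 mod 23 = 5.
p does not divide disc. Compute Legendre symbol (d/p):
7^((23-1)/2) mod 23 = -1
(d/p) = -1, so p is inert: (p) stays prime with e=1, f=2, g=1.
Therefore p is inert.

inert


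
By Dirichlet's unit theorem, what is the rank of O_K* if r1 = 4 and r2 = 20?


By Dirichlet's unit theorem:
rank = r1 + r2 - 1
= 4 + 20 - 1
= 23

23


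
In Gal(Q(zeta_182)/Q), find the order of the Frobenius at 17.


The Frobenius at p in Gal(Q(zeta_n)/Q) = (Z/nZ)* is the class of p, so its order is ord_182(17), the smallest k >= 1 with 17^k = 1 mod 182.
n = 182 = 2 * 7 * 13, phi(182) = 72; the order divides phi(n).
Divisors of 72: 1, 2, 3, 4, 6, 8, 9, 12, 18, 24, 36, 72
Repeated squaring mod 182: 17^1 = 17, 17^2 = 107, 17^4 = 165, 17^8 = 107, 17^16 = 165, 17^32 = 107, 17^64 = 165
Test divisors in increasing order:
  k=1: 17^1 = 17 mod 182
  k=2: 17^2 = 107 mod 182
  k=3: 17^3 = 107 * 17 = 181 mod 182
  k=4: 17^4 = 165 mod 182
  k=6: 17^6 = 165 * 107 = 1 mod 182  <- first divisor giving 1
Order = 6

6


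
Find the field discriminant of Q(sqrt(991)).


For K = Q(sqrt(d)) with d squarefree: disc(K) = d if d = 1 mod 4, and disc(K) = 4d if d = 2 or 3 mod 4.
Here d = 991, and d mod 4 = 3.
d = 3 mod 4, not 1 (O_K = Z[sqrt(d)]), so disc(K) = 4d = 4 * (991) = 3964

3964


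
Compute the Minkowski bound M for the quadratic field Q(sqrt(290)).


d = 290, d mod 4 = 2, so disc(K) = 4d = 1160; |disc(K)| = 1160
Real quadratic field, so n = 2, s = r2 = 0, r1 = 2
M = (n!/n^n) * (4/pi)^s * sqrt(|disc(K)|) = (2!/2^2) * (4/pi)^0 * sqrt(1160)
= 0.5 * 1.000000 * 34.058773
= 17.0294

17.0294


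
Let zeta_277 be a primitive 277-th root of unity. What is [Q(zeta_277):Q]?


The degree equals Euler's totient phi(277).
277 = 277
phi(277) = 276

276


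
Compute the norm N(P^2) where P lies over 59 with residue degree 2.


N(P^a) = p^(a*f)
= 59^(2*2)
= 59^4
= 12117361

12117361


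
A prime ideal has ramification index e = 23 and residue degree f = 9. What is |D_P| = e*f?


|D_P| = e * f
= 23 * 9
= 207

207


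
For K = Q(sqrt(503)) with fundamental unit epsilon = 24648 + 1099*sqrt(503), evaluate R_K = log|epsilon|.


epsilon = 24648 + 1099*sqrt(503)
= 49296.0000
R = ln(49296.0000)
= 10.8056

10.8056


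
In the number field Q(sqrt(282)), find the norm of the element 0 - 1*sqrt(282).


N(a + b*sqrt(d)) = a^2 - d*b^2
= (0)^2 - (282)*(-1)^2
= 0 - 282
= -282

-282


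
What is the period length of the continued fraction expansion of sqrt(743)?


Run the CF algorithm for sqrt(743).
a_0 = floor(sqrt(743)) = 27; set m_0=0, q_0=1.
Recurrence: m' = q*a - m,  q' = (d - m'^2)/q,  a' = floor((a_0 + m')/q').
  step 1: m=27, q=14, a=3
  step 2: m=15, q=37, a=1
  step 3: m=22, q=7, a=7
  step 4: m=27, q=2, a=27
  step 5: m=27, q=7, a=7
  step 6: m=22, q=37, a=1
  step 7: m=15, q=14, a=3
  step 8: m=27, q=1, a=54
a_8 = 2*a_0 = 54, so the period closes here.
sqrt(743) = [27; 3, 1, 7, 27, 7, 1, 3, 54]
Period length = 8

8


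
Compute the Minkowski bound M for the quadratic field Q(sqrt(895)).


d = 895, d mod 4 = 3, so disc(K) = 4d = 3580; |disc(K)| = 3580
Real quadratic field, so n = 2, s = r2 = 0, r1 = 2
M = (n!/n^n) * (4/pi)^s * sqrt(|disc(K)|) = (2!/2^2) * (4/pi)^0 * sqrt(3580)
= 0.5 * 1.000000 * 59.833101
= 29.9166

29.9166


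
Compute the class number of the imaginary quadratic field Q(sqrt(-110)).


K = Q(sqrt(-110)). d mod 4 = 2, so D = disc(K) = 4d = -440
h(K) equals the number of primitive reduced positive-definite forms (a, b, c) = a*x^2 + b*x*y + c*y^2 with b^2 - 4ac = D,
where reduced means |b| <= a <= c, with b >= 0 whenever |b| = a or a = c, and primitive means gcd(a, b, c) = 1.
Reduced forces 3a^2 <= |D| = 440, so 1 <= a <= 12; b must have the parity of D, and c = (b^2 - D)/(4a) must be an integer >= a.
Enumerate a = 1..12, b in [-a, a]:
  a=1: (1, 0, 110)  [1]
  a=2: (2, 0, 55)  [1]
  a=3: (3, -2, 37), (3, 2, 37)  [2]
  a=4: none
  a=5: (5, 0, 22)  [1]
  a=6: (6, -4, 19), (6, 4, 19)  [2]
  a=7: (7, -6, 17), (7, 6, 17)  [2]
  a=8: none
  a=9: (9, -8, 14), (9, 8, 14)  [2]
  a=10: (10, 0, 11)  [1]
  a=11..12: none
Total reduced forms: 1 + 1 + 2 + 1 + 2 + 2 + 2 + 1 = 12
h = 12

12


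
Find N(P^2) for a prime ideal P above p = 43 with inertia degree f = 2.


N(P^a) = p^(a*f)
= 43^(2*2)
= 43^4
= 3418801

3418801


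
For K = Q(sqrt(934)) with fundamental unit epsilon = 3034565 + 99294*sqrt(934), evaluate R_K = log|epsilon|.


epsilon = 3034565 + 99294*sqrt(934)
= 6.0691e+06
R = ln(6.0691e+06)
= 15.6187

15.6187


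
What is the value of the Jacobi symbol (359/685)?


Compute (359/685) via quadratic reciprocity:
  reciprocity: (359/685) -> +(685/359)
  reduce: (326/359)
  pull out 2: (2/359) = +1  (since 359 mod 8 = 7)
  reciprocity: (163/359) -> -(359/163)
  reduce: (33/163)
  reciprocity: (33/163) -> +(163/33)
  reduce: (31/33)
  reciprocity: (31/33) -> +(33/31)
  reduce: (2/31)
  pull out 2: (2/31) = +1  (since 31 mod 8 = 7)
  (1/31) = 1
Product of signs = -1

-1


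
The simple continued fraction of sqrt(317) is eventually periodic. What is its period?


Run the CF algorithm for sqrt(317).
a_0 = floor(sqrt(317)) = 17; set m_0=0, q_0=1.
Recurrence: m' = q*a - m,  q' = (d - m'^2)/q,  a' = floor((a_0 + m')/q').
  step 1: m=17, q=28, a=1
  step 2: m=11, q=7, a=4
  step 3: m=17, q=4, a=8
  step 4: m=15, q=23, a=1
  step 5: m=8, q=11, a=2
  step 6: m=14, q=11, a=2
  step 7: m=8, q=23, a=1
  step 8: m=15, q=4, a=8
  step 9: m=17, q=7, a=4
  step 10: m=11, q=28, a=1
  step 11: m=17, q=1, a=34
a_11 = 2*a_0 = 34, so the period closes here.
sqrt(317) = [17; 1, 4, 8, 1, 2, 2, 1, 8, 4, 1, 34]
Period length = 11

11


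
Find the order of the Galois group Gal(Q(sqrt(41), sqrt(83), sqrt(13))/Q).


The 3 square roots of distinct primes are multiplicatively independent over Q,
so [K:Q] = 2^3 and Gal(K/Q) is isomorphic to (Z/2Z)^3.
|Gal| = 2^3 = 8

8


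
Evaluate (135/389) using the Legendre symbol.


p = 389 is prime, so compute (135/389) with the reciprocity algorithm (Jacobi-symbol steps: pull out 2s via (2/n), flip via reciprocity, reduce):
  reciprocity: (135/389) -> +(389/135)
  reduce: (119/135)
  reciprocity: (119/135) -> -(135/119)
  reduce: (16/119)
  pull out 2: (2/119) = +1  (since 119 mod 8 = 7)
  pull out 2: (2/119) = +1  (since 119 mod 8 = 7)
  pull out 2: (2/119) = +1  (since 119 mod 8 = 7)
  pull out 2: (2/119) = +1  (since 119 mod 8 = 7)
  (1/119) = 1
Product of signs = -1
(135/389) = -1

-1


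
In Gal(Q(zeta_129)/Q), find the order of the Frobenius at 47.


The Frobenius at p in Gal(Q(zeta_n)/Q) = (Z/nZ)* is the class of p, so its order is ord_129(47), the smallest k >= 1 with 47^k = 1 mod 129.
n = 129 = 3 * 43, phi(129) = 84; the order divides phi(n).
Divisors of 84: 1, 2, 3, 4, 6, 7, 12, 14, 21, 28, 42, 84
Repeated squaring mod 129: 47^1 = 47, 47^2 = 16, 47^4 = 127, 47^8 = 4, 47^16 = 16, 47^32 = 127, 47^64 = 4
Test divisors in increasing order:
  k=1: 47^1 = 47 mod 129
  k=2: 47^2 = 16 mod 129
  k=3: 47^3 = 16 * 47 = 107 mod 129
  k=4: 47^4 = 127 mod 129
  k=6: 47^6 = 127 * 16 = 97 mod 129
  k=7: 47^7 = 127 * 16 * 47 = 44 mod 129
  k=12: 47^12 = 4 * 127 = 121 mod 129
  k=14: 47^14 = 4 * 127 * 16 = 1 mod 129  <- first divisor giving 1
Order = 14

14


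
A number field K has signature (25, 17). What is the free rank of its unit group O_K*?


By Dirichlet's unit theorem:
rank = r1 + r2 - 1
= 25 + 17 - 1
= 41

41


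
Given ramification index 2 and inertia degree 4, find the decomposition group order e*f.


|D_P| = e * f
= 2 * 4
= 8

8


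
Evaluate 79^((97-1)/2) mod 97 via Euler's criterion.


p = 97 is prime and the exponent is (p-1)/2 = 48, so by Euler's criterion 79^48 = (79/97) = +1 or -1 mod 97.
Compute by square-and-multiply:
  48 = 32 + 16 (binary 110000)
  Repeated squaring mod 97: 79^1 = 79, 79^2 = 33, 79^4 = 22, 79^8 = 96, 79^16 = 1, 79^32 = 1
  79^48 = 79^32 * 79^16 = 1 * 1 mod 97
    1 * 1 = 1 = 1 mod 97
  79^48 = 1 mod 97
Result 1: 79 is a quadratic residue mod 97.
79^48 mod 97 = 1

1


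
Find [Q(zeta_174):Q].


The degree equals Euler's totient phi(174).
174 = 2 * 3 * 29
phi(174) = 56

56


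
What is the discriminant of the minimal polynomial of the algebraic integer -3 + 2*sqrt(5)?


The element -3 + 2*sqrt(5) has minimal polynomial:
x^2 + 6*x - 11
Discriminant = (6)^2 - 4*(-11)
= 36 + 44
= 80

80


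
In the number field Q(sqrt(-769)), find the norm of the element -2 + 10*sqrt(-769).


N(a + b*sqrt(d)) = a^2 - d*b^2
= (-2)^2 - (-769)*(10)^2
= 4 + 76900
= 76904

76904


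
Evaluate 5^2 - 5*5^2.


x^2 - d*y^2
= 5^2 - 5*5^2
= 25 - 125
= -100

-100


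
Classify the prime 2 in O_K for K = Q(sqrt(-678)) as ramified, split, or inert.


K = Q(sqrt(-678)). Since d mod 4 = 2, disc(K) = -2712.
Check p | disc: -2712 mod 2 = 0.
p divides disc, so p ramifies: (p) = P^2 with e=2, f=1, g=1.
Therefore p is ramified.

ramified


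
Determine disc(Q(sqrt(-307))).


For K = Q(sqrt(d)) with d squarefree: disc(K) = d if d = 1 mod 4, and disc(K) = 4d if d = 2 or 3 mod 4.
Here d = -307, and d mod 4 = 1.
d = 1 mod 4 (O_K = Z[(1+sqrt(d))/2]), so disc(K) = d = -307

-307


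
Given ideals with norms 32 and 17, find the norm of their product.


N(IJ) = N(I) * N(J)
= 32 * 17
= 544

544


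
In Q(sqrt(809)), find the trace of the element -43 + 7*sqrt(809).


Tr(a + b*sqrt(d)) = (a + b*sqrt(d)) + (a - b*sqrt(d)) = 2a
= 2 * (-43)
= -86

-86


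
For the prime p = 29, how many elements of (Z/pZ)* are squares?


For prime p, the number of non-zero quadratic residues is (p-1)/2.
= (29-1)/2
= 14

14


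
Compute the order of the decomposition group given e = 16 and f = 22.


|D_P| = e * f
= 16 * 22
= 352

352


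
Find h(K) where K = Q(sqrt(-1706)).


K = Q(sqrt(-1706)). d mod 4 = 2, so D = disc(K) = 4d = -6824
h(K) equals the number of primitive reduced positive-definite forms (a, b, c) = a*x^2 + b*x*y + c*y^2 with b^2 - 4ac = D,
where reduced means |b| <= a <= c, with b >= 0 whenever |b| = a or a = c, and primitive means gcd(a, b, c) = 1.
Reduced forces 3a^2 <= |D| = 6824, so 1 <= a <= 47; b must have the parity of D, and c = (b^2 - D)/(4a) must be an integer >= a.
Enumerate a = 1..47, b in [-a, a]:
  a=1: (1, 0, 1706)  [1]
  a=2: (2, 0, 853)  [1]
  a=3: (3, -2, 569), (3, 2, 569)  [2]
  a=4: none
  a=5: (5, -4, 342), (5, 4, 342)  [2]
  a=6: (6, -4, 285), (6, 4, 285)  [2]
  a=7: (7, -6, 245), (7, 6, 245)  [2]
  a=8: none
  a=9: (9, -4, 190), (9, 4, 190)  [2]
  a=10: (10, -4, 171), (10, 4, 171)  [2]
  a=11..12: none
  a=13: (13, -12, 134), (13, 12, 134)  [2]
  a=14: (14, -8, 123), (14, 8, 123)  [2]
  a=15: (15, -14, 117), (15, -4, 114), (15, 4, 114), (15, 14, 117)  [4]
  a=16..17: none
  a=18: (18, -4, 95), (18, 4, 95)  [2]
  a=19: (19, -4, 90), (19, 4, 90)  [2]
  a=20: none
  a=21: (21, -20, 86), (21, -8, 82), (21, 8, 82), (21, 20, 86)  [4]
  a=22..24: none
  a=25: (25, -24, 74), (25, 24, 74)  [2]
  a=26: (26, -12, 67), (26, 12, 67)  [2]
  a=27: (27, -14, 65), (27, 14, 65)  [2]
  a=28: none
  a=29: (29, -22, 63), (29, 22, 63)  [2]
  a=30: (30, -16, 59), (30, -4, 57), (30, 4, 57), (30, 16, 59)  [4]
  a=31..34: none
  a=35: (35, -34, 57), (35, -6, 49), (35, 6, 49), (35, 34, 57)  [4]
  a=36: none
  a=37: (37, -24, 50), (37, 24, 50)  [2]
  a=38: (38, -4, 45), (38, 4, 45)  [2]
  a=39: (39, -38, 53), (39, -14, 45), (39, 14, 45), (39, 38, 53)  [4]
  a=40: none
  a=41: (41, -8, 42), (41, 8, 42)  [2]
  a=42: (42, -20, 43), (42, 20, 43)  [2]
  a=43..47: none
Total reduced forms: 1 + 1 + 2 + 2 + 2 + 2 + 2 + 2 + 2 + 2 + 4 + 2 + 2 + 4 + 2 + 2 + 2 + 2 + 4 + 4 + 2 + 2 + 4 + 2 + 2 = 58
h = 58

58


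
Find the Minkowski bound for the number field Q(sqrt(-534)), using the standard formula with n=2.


d = -534, d mod 4 = 2, so disc(K) = 4d = -2136; |disc(K)| = 2136
Imaginary quadratic field, so n = 2, s = r2 = 1, r1 = 0
M = (n!/n^n) * (4/pi)^s * sqrt(|disc(K)|) = (2!/2^2) * (4/pi)^1 * sqrt(2136)
= 0.5 * 1.273240 * 46.216880
= 29.4226

29.4226


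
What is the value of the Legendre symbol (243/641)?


p = 641 is prime, so compute (243/641) with the reciprocity algorithm (Jacobi-symbol steps: pull out 2s via (2/n), flip via reciprocity, reduce):
  reciprocity: (243/641) -> +(641/243)
  reduce: (155/243)
  reciprocity: (155/243) -> -(243/155)
  reduce: (88/155)
  pull out 2: (2/155) = -1  (since 155 mod 8 = 3)
  pull out 2: (2/155) = -1  (since 155 mod 8 = 3)
  pull out 2: (2/155) = -1  (since 155 mod 8 = 3)
  reciprocity: (11/155) -> -(155/11)
  reduce: (1/11)
  (1/11) = 1
Product of signs = -1
(243/641) = -1

-1
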